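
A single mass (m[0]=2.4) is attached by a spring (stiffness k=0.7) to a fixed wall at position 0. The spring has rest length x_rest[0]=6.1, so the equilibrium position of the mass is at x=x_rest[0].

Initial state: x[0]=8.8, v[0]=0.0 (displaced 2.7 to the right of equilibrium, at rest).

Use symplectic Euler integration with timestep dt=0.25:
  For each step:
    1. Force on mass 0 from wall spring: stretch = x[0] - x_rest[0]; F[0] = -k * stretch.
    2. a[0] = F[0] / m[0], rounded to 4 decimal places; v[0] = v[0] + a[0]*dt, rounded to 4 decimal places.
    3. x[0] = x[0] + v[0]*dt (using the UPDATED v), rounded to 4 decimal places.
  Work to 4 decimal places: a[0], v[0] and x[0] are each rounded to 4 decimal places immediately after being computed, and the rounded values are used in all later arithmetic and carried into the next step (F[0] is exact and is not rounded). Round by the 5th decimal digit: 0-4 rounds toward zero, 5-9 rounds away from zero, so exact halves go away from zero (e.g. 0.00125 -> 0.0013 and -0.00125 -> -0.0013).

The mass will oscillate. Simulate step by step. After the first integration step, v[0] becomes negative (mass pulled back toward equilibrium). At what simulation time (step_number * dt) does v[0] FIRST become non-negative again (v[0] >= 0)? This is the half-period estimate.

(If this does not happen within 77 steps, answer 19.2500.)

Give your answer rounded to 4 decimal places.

Answer: 6.0000

Derivation:
Step 0: x=[8.8000] v=[0.0000]
Step 1: x=[8.7508] v=[-0.1969]
Step 2: x=[8.6533] v=[-0.3902]
Step 3: x=[8.5092] v=[-0.5764]
Step 4: x=[8.3212] v=[-0.7521]
Step 5: x=[8.0927] v=[-0.9141]
Step 6: x=[7.8279] v=[-1.0594]
Step 7: x=[7.5316] v=[-1.1854]
Step 8: x=[7.2092] v=[-1.2898]
Step 9: x=[6.8665] v=[-1.3707]
Step 10: x=[6.5099] v=[-1.4266]
Step 11: x=[6.1458] v=[-1.4565]
Step 12: x=[5.7808] v=[-1.4599]
Step 13: x=[5.4217] v=[-1.4366]
Step 14: x=[5.0749] v=[-1.3872]
Step 15: x=[4.7468] v=[-1.3125]
Step 16: x=[4.4434] v=[-1.2138]
Step 17: x=[4.1702] v=[-1.0930]
Step 18: x=[3.9321] v=[-0.9523]
Step 19: x=[3.7336] v=[-0.7942]
Step 20: x=[3.5782] v=[-0.6217]
Step 21: x=[3.4688] v=[-0.4378]
Step 22: x=[3.4073] v=[-0.2460]
Step 23: x=[3.3949] v=[-0.0497]
Step 24: x=[3.4318] v=[0.1476]
First v>=0 after going negative at step 24, time=6.0000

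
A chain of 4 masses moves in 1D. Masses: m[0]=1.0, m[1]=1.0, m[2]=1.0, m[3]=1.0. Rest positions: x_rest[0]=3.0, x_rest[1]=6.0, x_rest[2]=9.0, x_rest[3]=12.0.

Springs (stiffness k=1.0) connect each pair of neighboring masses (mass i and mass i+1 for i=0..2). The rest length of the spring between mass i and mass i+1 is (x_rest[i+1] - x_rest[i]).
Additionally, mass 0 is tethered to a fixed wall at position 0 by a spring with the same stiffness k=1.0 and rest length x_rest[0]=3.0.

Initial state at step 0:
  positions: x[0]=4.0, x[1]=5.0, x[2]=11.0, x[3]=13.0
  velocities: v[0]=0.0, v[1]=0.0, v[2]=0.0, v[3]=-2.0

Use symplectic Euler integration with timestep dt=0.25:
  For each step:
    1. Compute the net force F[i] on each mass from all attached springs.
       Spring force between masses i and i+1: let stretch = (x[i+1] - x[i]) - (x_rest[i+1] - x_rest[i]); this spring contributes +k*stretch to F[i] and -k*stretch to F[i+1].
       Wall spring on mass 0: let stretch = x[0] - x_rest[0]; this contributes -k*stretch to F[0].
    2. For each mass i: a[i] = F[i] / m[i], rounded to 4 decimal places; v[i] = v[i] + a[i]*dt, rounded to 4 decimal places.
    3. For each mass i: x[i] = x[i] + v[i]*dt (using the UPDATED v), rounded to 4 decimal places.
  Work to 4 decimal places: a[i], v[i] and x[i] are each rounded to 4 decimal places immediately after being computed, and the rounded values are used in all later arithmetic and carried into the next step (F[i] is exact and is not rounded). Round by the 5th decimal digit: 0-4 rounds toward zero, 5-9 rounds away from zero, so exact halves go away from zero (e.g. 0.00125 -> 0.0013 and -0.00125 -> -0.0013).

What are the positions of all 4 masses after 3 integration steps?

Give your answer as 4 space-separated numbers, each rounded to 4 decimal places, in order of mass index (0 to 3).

Step 0: x=[4.0000 5.0000 11.0000 13.0000] v=[0.0000 0.0000 0.0000 -2.0000]
Step 1: x=[3.8125 5.3125 10.7500 12.5625] v=[-0.7500 1.2500 -1.0000 -1.7500]
Step 2: x=[3.4805 5.8711 10.2734 12.1992] v=[-1.3281 2.2344 -1.9063 -1.4531]
Step 3: x=[3.0804 6.5554 9.6421 11.9031] v=[-1.6006 2.7373 -2.5254 -1.1846]

Answer: 3.0804 6.5554 9.6421 11.9031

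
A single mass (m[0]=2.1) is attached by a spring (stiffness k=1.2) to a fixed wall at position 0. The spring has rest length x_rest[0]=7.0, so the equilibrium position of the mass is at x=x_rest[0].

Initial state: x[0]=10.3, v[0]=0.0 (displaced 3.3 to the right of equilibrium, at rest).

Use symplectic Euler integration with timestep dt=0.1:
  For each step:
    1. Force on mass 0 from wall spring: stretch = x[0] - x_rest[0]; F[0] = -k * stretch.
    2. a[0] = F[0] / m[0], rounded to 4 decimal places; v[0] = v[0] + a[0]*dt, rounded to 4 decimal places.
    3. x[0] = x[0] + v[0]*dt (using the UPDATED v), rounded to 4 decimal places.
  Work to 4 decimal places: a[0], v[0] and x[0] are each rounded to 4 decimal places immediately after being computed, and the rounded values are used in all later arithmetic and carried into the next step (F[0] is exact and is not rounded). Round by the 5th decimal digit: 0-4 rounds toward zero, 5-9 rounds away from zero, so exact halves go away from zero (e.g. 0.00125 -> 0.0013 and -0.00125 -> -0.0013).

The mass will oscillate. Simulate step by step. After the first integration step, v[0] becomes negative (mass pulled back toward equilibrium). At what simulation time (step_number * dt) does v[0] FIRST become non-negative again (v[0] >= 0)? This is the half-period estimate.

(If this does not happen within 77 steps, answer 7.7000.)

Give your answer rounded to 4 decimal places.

Step 0: x=[10.3000] v=[0.0000]
Step 1: x=[10.2811] v=[-0.1886]
Step 2: x=[10.2435] v=[-0.3761]
Step 3: x=[10.1874] v=[-0.5614]
Step 4: x=[10.1131] v=[-0.7435]
Step 5: x=[10.0210] v=[-0.9214]
Step 6: x=[9.9116] v=[-1.0940]
Step 7: x=[9.7856] v=[-1.2604]
Step 8: x=[9.6436] v=[-1.4196]
Step 9: x=[9.4865] v=[-1.5707]
Step 10: x=[9.3152] v=[-1.7128]
Step 11: x=[9.1307] v=[-1.8451]
Step 12: x=[8.9340] v=[-1.9669]
Step 13: x=[8.7263] v=[-2.0774]
Step 14: x=[8.5087] v=[-2.1761]
Step 15: x=[8.2825] v=[-2.2623]
Step 16: x=[8.0489] v=[-2.3356]
Step 17: x=[7.8094] v=[-2.3955]
Step 18: x=[7.5652] v=[-2.4418]
Step 19: x=[7.3178] v=[-2.4741]
Step 20: x=[7.0686] v=[-2.4923]
Step 21: x=[6.8190] v=[-2.4962]
Step 22: x=[6.5704] v=[-2.4859]
Step 23: x=[6.3243] v=[-2.4614]
Step 24: x=[6.0820] v=[-2.4228]
Step 25: x=[5.8450] v=[-2.3703]
Step 26: x=[5.6146] v=[-2.3043]
Step 27: x=[5.3921] v=[-2.2251]
Step 28: x=[5.1788] v=[-2.1332]
Step 29: x=[4.9759] v=[-2.0291]
Step 30: x=[4.7846] v=[-1.9134]
Step 31: x=[4.6059] v=[-1.7868]
Step 32: x=[4.4409] v=[-1.6500]
Step 33: x=[4.2905] v=[-1.5038]
Step 34: x=[4.1556] v=[-1.3490]
Step 35: x=[4.0370] v=[-1.1865]
Step 36: x=[3.9353] v=[-1.0172]
Step 37: x=[3.8511] v=[-0.8421]
Step 38: x=[3.7849] v=[-0.6622]
Step 39: x=[3.7371] v=[-0.4785]
Step 40: x=[3.7079] v=[-0.2921]
Step 41: x=[3.6975] v=[-0.1040]
Step 42: x=[3.7060] v=[0.0847]
First v>=0 after going negative at step 42, time=4.2000

Answer: 4.2000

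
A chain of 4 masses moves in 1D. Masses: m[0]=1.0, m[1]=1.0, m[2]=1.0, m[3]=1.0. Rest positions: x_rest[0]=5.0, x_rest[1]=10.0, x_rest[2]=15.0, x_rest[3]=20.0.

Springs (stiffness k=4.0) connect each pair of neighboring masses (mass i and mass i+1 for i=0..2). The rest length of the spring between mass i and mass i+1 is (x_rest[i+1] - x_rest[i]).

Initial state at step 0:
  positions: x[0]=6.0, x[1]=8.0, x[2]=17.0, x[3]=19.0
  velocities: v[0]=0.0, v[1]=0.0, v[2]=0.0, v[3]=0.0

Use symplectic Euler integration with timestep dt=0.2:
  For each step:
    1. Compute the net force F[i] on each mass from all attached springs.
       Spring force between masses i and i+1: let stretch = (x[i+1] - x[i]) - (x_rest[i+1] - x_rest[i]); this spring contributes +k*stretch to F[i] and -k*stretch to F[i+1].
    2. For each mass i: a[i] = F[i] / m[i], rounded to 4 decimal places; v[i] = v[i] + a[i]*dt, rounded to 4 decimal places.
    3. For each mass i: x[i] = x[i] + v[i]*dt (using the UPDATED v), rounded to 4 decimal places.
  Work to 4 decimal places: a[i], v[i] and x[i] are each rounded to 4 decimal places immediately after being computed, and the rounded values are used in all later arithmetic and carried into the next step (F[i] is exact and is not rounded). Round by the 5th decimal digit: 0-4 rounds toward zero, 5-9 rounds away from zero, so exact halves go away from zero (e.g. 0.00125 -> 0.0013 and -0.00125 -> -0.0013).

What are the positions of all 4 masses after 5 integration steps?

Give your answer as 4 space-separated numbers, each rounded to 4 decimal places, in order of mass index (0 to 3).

Answer: 4.5033 11.1491 13.8509 20.4967

Derivation:
Step 0: x=[6.0000 8.0000 17.0000 19.0000] v=[0.0000 0.0000 0.0000 0.0000]
Step 1: x=[5.5200 9.1200 15.8800 19.4800] v=[-2.4000 5.6000 -5.6000 2.4000]
Step 2: x=[4.8160 10.7456 14.2544 20.1840] v=[-3.5200 8.1280 -8.1280 3.5200]
Step 3: x=[4.2607 11.9839 13.0161 20.7393] v=[-2.7763 6.1914 -6.1914 2.7763]
Step 4: x=[4.1412 12.1516 12.8484 20.8588] v=[-0.5977 0.8386 -0.8386 0.5977]
Step 5: x=[4.5033 11.1491 13.8509 20.4967] v=[1.8106 -5.0123 5.0123 -1.8106]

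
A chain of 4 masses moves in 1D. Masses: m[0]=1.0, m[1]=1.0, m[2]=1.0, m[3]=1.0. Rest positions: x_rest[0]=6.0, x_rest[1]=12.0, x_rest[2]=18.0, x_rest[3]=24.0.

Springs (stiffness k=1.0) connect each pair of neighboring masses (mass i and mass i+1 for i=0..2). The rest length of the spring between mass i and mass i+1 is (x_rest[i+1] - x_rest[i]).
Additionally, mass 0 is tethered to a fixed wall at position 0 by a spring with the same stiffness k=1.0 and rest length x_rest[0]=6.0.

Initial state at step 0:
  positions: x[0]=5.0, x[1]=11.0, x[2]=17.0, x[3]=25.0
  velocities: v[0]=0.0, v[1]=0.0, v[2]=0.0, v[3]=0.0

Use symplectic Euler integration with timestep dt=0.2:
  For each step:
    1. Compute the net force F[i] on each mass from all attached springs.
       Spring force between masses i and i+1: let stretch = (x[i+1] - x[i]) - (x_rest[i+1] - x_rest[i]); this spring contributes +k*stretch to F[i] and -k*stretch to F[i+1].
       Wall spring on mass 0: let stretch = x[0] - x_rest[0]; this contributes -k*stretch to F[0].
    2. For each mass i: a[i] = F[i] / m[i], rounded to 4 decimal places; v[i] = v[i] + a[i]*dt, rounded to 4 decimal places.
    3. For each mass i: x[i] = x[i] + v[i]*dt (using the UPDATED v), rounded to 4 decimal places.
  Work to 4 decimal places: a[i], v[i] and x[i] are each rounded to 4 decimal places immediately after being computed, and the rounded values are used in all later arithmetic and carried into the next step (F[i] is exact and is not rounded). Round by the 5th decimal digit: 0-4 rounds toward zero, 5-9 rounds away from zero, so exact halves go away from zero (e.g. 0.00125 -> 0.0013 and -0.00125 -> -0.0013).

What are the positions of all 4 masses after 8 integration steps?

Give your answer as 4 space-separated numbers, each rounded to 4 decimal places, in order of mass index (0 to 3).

Answer: 5.9426 11.6570 18.3530 23.2025

Derivation:
Step 0: x=[5.0000 11.0000 17.0000 25.0000] v=[0.0000 0.0000 0.0000 0.0000]
Step 1: x=[5.0400 11.0000 17.0800 24.9200] v=[0.2000 0.0000 0.4000 -0.4000]
Step 2: x=[5.1168 11.0048 17.2304 24.7664] v=[0.3840 0.0240 0.7520 -0.7680]
Step 3: x=[5.2244 11.0231 17.4332 24.5514] v=[0.5382 0.0915 1.0141 -1.0752]
Step 4: x=[5.3550 11.0659 17.6643 24.2916] v=[0.6531 0.2138 1.1557 -1.2988]
Step 5: x=[5.4999 11.1442 17.8966 24.0067] v=[0.7243 0.3913 1.1615 -1.4243]
Step 6: x=[5.6505 11.2668 18.1032 23.7174] v=[0.7532 0.6129 1.0330 -1.4463]
Step 7: x=[5.7998 11.4382 18.2609 23.4436] v=[0.7464 0.8569 0.7886 -1.3691]
Step 8: x=[5.9426 11.6570 18.3530 23.2025] v=[0.7141 1.0938 0.4606 -1.2056]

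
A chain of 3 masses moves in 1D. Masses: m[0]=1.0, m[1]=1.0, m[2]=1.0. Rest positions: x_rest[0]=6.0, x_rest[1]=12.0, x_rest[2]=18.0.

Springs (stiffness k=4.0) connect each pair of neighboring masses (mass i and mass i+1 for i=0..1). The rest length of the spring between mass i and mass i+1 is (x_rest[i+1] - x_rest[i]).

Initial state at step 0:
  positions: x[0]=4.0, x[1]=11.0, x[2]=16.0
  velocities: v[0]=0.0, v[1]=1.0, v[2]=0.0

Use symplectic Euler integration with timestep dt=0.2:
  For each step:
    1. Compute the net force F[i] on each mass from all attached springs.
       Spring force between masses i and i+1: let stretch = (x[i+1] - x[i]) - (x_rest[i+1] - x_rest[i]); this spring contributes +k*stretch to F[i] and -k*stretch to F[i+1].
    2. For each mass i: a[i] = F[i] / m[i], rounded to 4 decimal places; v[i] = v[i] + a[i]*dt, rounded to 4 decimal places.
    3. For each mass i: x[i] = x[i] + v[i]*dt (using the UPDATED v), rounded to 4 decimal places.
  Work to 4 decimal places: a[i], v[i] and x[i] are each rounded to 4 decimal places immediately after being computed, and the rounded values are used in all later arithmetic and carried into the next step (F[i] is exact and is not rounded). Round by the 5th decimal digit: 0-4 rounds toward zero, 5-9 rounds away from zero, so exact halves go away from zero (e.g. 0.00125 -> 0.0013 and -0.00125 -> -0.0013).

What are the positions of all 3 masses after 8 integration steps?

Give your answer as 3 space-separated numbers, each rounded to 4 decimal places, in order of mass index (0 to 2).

Step 0: x=[4.0000 11.0000 16.0000] v=[0.0000 1.0000 0.0000]
Step 1: x=[4.1600 10.8800 16.1600] v=[0.8000 -0.6000 0.8000]
Step 2: x=[4.4352 10.5296 16.4352] v=[1.3760 -1.7520 1.3760]
Step 3: x=[4.7255 10.1490 16.7255] v=[1.4515 -1.9030 1.4515]
Step 4: x=[4.9236 9.9529 16.9236] v=[0.9903 -0.9806 0.9903]
Step 5: x=[4.9663 10.0674 16.9663] v=[0.2137 0.5725 0.2137]
Step 6: x=[4.8652 10.4695 16.8652] v=[-0.5054 2.0107 -0.5054]
Step 7: x=[4.7008 10.9983 16.7008] v=[-0.8220 2.6438 -0.8220]
Step 8: x=[4.5840 11.4319 16.5840] v=[-0.5840 2.1678 -0.5840]

Answer: 4.5840 11.4319 16.5840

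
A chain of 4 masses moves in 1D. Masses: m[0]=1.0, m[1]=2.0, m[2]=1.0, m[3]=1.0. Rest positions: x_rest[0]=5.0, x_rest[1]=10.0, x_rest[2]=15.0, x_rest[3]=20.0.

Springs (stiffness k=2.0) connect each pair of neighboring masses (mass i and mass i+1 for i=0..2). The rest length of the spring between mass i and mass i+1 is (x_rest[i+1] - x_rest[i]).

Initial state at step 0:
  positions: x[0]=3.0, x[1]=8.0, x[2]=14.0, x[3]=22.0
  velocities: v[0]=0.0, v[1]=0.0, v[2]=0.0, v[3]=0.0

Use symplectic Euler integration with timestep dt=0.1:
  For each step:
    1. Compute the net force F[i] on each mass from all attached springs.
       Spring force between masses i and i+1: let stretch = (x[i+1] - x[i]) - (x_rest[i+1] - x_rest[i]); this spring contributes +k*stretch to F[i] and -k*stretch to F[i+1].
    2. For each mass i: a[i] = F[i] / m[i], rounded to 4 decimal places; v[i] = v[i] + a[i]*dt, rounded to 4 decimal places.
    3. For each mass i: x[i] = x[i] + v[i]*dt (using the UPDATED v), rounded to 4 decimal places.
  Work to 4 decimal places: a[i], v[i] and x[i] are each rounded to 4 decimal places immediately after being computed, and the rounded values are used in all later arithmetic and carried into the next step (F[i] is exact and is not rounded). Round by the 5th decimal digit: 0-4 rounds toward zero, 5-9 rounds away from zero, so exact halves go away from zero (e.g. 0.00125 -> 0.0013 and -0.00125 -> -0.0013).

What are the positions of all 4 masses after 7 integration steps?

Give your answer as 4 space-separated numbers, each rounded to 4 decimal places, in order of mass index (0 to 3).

Step 0: x=[3.0000 8.0000 14.0000 22.0000] v=[0.0000 0.0000 0.0000 0.0000]
Step 1: x=[3.0000 8.0100 14.0400 21.9400] v=[0.0000 0.1000 0.4000 -0.6000]
Step 2: x=[3.0002 8.0302 14.1174 21.8220] v=[0.0020 0.2020 0.7740 -1.1800]
Step 3: x=[3.0010 8.0610 14.2272 21.6499] v=[0.0080 0.3077 1.0975 -1.7209]
Step 4: x=[3.0030 8.1028 14.3621 21.4294] v=[0.0200 0.4183 1.3488 -2.2054]
Step 5: x=[3.0070 8.1562 14.5131 21.1675] v=[0.0400 0.5343 1.5104 -2.6189]
Step 6: x=[3.0140 8.2217 14.6701 20.8725] v=[0.0698 0.6551 1.5699 -2.9498]
Step 7: x=[3.0251 8.2996 14.8222 20.5535] v=[0.1113 0.7792 1.5207 -3.1903]

Answer: 3.0251 8.2996 14.8222 20.5535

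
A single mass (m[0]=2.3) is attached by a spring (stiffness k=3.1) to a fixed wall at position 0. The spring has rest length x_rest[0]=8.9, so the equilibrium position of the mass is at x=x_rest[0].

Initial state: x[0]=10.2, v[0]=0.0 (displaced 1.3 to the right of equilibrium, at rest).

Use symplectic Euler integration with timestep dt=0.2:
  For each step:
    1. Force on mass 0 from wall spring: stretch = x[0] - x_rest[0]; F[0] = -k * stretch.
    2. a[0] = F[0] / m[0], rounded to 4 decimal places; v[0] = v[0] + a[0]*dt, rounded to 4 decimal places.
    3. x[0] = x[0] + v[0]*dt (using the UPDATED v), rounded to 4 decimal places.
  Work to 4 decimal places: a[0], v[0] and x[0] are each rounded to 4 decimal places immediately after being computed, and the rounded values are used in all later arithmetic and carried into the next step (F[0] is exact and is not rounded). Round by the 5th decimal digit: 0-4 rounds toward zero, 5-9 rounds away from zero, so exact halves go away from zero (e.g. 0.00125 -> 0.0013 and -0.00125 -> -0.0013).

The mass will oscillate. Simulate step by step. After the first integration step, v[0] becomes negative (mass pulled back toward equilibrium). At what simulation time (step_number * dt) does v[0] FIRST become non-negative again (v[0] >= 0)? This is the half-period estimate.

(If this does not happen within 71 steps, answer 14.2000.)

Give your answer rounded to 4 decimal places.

Answer: 2.8000

Derivation:
Step 0: x=[10.2000] v=[0.0000]
Step 1: x=[10.1299] v=[-0.3504]
Step 2: x=[9.9935] v=[-0.6819]
Step 3: x=[9.7982] v=[-0.9767]
Step 4: x=[9.5544] v=[-1.2188]
Step 5: x=[9.2754] v=[-1.3952]
Step 6: x=[8.9761] v=[-1.4964]
Step 7: x=[8.6727] v=[-1.5169]
Step 8: x=[8.3816] v=[-1.4556]
Step 9: x=[8.1184] v=[-1.3159]
Step 10: x=[7.8974] v=[-1.1052]
Step 11: x=[7.7304] v=[-0.8349]
Step 12: x=[7.6265] v=[-0.5196]
Step 13: x=[7.5912] v=[-0.1763]
Step 14: x=[7.6265] v=[0.1765]
First v>=0 after going negative at step 14, time=2.8000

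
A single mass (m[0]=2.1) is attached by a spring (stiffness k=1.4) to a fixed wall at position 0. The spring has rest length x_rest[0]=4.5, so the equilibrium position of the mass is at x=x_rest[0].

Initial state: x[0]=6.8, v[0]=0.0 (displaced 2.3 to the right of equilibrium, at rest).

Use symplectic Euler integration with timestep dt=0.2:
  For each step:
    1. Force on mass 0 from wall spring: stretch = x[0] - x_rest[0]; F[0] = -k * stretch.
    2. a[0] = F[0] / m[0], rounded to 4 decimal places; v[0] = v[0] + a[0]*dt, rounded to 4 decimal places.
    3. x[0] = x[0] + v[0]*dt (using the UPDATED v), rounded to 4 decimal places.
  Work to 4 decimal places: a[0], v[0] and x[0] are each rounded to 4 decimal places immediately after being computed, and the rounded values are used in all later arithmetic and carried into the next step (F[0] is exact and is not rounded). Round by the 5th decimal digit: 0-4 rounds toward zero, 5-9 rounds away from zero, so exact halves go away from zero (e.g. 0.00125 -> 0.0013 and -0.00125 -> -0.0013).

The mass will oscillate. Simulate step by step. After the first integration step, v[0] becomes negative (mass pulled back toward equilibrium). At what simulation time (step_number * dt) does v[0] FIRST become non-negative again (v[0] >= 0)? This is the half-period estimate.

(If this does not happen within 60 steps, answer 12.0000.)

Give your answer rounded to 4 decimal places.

Step 0: x=[6.8000] v=[0.0000]
Step 1: x=[6.7387] v=[-0.3067]
Step 2: x=[6.6177] v=[-0.6052]
Step 3: x=[6.4402] v=[-0.8876]
Step 4: x=[6.2109] v=[-1.1463]
Step 5: x=[5.9360] v=[-1.3744]
Step 6: x=[5.6228] v=[-1.5659]
Step 7: x=[5.2797] v=[-1.7156]
Step 8: x=[4.9158] v=[-1.8196]
Step 9: x=[4.5408] v=[-1.8750]
Step 10: x=[4.1647] v=[-1.8804]
Step 11: x=[3.7976] v=[-1.8357]
Step 12: x=[3.4492] v=[-1.7420]
Step 13: x=[3.1288] v=[-1.6019]
Step 14: x=[2.8450] v=[-1.4191]
Step 15: x=[2.6053] v=[-1.1984]
Step 16: x=[2.4161] v=[-0.9458]
Step 17: x=[2.2825] v=[-0.6679]
Step 18: x=[2.2081] v=[-0.3722]
Step 19: x=[2.1948] v=[-0.0666]
Step 20: x=[2.2430] v=[0.2408]
First v>=0 after going negative at step 20, time=4.0000

Answer: 4.0000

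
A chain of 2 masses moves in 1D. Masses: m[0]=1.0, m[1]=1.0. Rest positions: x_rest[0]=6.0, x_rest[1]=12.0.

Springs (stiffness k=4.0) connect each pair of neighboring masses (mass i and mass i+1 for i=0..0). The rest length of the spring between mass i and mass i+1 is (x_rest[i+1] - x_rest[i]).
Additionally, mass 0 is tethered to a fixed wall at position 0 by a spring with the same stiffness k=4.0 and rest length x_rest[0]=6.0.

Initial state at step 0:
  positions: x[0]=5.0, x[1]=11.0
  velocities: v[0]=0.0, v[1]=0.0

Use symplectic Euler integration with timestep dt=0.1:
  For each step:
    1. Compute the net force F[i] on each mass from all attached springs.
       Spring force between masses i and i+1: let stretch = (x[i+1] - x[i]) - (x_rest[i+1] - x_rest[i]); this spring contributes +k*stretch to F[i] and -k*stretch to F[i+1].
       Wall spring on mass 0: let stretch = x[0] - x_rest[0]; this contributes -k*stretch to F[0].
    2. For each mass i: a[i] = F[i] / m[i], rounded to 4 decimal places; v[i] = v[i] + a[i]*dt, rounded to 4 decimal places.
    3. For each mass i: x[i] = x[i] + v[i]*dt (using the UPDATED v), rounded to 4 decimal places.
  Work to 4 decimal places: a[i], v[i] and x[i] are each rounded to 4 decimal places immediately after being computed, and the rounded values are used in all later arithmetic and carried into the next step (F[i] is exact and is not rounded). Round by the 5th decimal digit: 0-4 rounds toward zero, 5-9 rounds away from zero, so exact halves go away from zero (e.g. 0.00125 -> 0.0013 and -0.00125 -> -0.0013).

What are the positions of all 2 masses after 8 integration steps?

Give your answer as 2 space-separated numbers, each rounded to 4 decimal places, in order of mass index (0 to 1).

Step 0: x=[5.0000 11.0000] v=[0.0000 0.0000]
Step 1: x=[5.0400 11.0000] v=[0.4000 0.0000]
Step 2: x=[5.1168 11.0016] v=[0.7680 0.0160]
Step 3: x=[5.2243 11.0078] v=[1.0752 0.0621]
Step 4: x=[5.3542 11.0227] v=[1.2989 0.1487]
Step 5: x=[5.4967 11.0508] v=[1.4246 0.2813]
Step 6: x=[5.6415 11.0968] v=[1.4476 0.4597]
Step 7: x=[5.7788 11.1646] v=[1.3731 0.6776]
Step 8: x=[5.9004 11.2569] v=[1.2159 0.9233]

Answer: 5.9004 11.2569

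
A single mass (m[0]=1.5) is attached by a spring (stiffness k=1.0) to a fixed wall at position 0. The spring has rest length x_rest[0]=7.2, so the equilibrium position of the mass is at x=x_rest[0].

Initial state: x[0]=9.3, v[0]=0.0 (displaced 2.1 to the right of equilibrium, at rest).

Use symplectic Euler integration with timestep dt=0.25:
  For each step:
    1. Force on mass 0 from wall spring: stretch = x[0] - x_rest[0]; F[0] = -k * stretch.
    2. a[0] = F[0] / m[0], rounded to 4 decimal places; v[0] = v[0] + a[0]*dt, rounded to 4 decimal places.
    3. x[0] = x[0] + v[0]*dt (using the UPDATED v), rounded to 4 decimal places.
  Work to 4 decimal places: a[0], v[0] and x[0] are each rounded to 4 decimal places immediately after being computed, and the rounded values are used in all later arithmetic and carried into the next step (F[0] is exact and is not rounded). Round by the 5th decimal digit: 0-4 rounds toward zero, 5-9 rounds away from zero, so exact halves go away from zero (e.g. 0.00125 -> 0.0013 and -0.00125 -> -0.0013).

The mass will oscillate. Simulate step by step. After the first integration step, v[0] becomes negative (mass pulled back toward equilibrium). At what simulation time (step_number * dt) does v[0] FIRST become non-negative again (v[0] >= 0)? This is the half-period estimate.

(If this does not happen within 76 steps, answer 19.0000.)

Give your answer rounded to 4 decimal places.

Answer: 4.0000

Derivation:
Step 0: x=[9.3000] v=[0.0000]
Step 1: x=[9.2125] v=[-0.3500]
Step 2: x=[9.0412] v=[-0.6854]
Step 3: x=[8.7931] v=[-0.9923]
Step 4: x=[8.4787] v=[-1.2578]
Step 5: x=[8.1110] v=[-1.4709]
Step 6: x=[7.7053] v=[-1.6227]
Step 7: x=[7.2786] v=[-1.7069]
Step 8: x=[6.8486] v=[-1.7200]
Step 9: x=[6.4333] v=[-1.6614]
Step 10: x=[6.0499] v=[-1.5336]
Step 11: x=[5.7144] v=[-1.3419]
Step 12: x=[5.4408] v=[-1.0943]
Step 13: x=[5.2405] v=[-0.8011]
Step 14: x=[5.1219] v=[-0.4745]
Step 15: x=[5.0899] v=[-0.1282]
Step 16: x=[5.1458] v=[0.2235]
First v>=0 after going negative at step 16, time=4.0000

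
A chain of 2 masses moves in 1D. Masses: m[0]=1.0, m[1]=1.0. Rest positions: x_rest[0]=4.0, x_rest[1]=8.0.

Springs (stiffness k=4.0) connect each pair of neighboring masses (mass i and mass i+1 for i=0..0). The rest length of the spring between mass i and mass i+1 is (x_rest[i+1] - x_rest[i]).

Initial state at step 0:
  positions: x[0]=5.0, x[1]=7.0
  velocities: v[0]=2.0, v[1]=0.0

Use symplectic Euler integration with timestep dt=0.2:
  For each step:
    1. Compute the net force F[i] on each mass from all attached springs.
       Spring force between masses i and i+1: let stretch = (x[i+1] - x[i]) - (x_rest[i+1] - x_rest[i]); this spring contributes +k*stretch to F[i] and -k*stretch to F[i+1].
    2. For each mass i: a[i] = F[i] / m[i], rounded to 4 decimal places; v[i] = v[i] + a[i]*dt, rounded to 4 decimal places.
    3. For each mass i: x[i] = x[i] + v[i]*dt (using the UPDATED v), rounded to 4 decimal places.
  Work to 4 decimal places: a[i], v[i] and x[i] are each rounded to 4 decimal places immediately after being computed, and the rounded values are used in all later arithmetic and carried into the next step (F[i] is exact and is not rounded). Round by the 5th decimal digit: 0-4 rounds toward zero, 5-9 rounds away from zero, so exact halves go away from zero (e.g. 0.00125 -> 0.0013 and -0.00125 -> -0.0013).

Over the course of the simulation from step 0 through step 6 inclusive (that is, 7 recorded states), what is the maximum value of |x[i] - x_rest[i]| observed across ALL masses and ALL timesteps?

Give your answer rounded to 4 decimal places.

Answer: 2.1772

Derivation:
Step 0: x=[5.0000 7.0000] v=[2.0000 0.0000]
Step 1: x=[5.0800 7.3200] v=[0.4000 1.6000]
Step 2: x=[4.8784 7.9216] v=[-1.0080 3.0080]
Step 3: x=[4.5237 8.6763] v=[-1.7734 3.7734]
Step 4: x=[4.1934 9.4066] v=[-1.6513 3.6513]
Step 5: x=[4.0573 9.9427] v=[-0.6807 2.6807]
Step 6: x=[4.2228 10.1772] v=[0.8276 1.1724]
Max displacement = 2.1772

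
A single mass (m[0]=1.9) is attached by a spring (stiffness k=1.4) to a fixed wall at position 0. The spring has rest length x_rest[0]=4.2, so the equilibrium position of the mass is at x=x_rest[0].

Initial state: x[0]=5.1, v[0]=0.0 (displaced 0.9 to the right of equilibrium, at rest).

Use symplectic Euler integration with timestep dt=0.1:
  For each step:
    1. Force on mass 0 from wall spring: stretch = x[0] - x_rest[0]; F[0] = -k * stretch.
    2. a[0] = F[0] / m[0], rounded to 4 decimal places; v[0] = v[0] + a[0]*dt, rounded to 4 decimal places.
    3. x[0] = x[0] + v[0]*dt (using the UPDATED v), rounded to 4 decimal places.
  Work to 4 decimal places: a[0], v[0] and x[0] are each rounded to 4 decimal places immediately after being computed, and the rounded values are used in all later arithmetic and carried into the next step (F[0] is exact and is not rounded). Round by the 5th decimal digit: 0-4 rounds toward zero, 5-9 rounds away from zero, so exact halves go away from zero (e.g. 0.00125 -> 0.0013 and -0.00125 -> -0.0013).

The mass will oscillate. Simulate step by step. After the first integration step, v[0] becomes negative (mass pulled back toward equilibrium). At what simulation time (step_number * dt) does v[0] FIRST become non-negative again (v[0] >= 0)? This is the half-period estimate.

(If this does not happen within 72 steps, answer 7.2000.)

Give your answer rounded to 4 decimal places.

Step 0: x=[5.1000] v=[0.0000]
Step 1: x=[5.0934] v=[-0.0663]
Step 2: x=[5.0802] v=[-0.1321]
Step 3: x=[5.0605] v=[-0.1970]
Step 4: x=[5.0345] v=[-0.2604]
Step 5: x=[5.0023] v=[-0.3219]
Step 6: x=[4.9642] v=[-0.3810]
Step 7: x=[4.9205] v=[-0.4373]
Step 8: x=[4.8715] v=[-0.4904]
Step 9: x=[4.8175] v=[-0.5399]
Step 10: x=[4.7590] v=[-0.5854]
Step 11: x=[4.6963] v=[-0.6266]
Step 12: x=[4.6300] v=[-0.6632]
Step 13: x=[4.5605] v=[-0.6949]
Step 14: x=[4.4884] v=[-0.7215]
Step 15: x=[4.4141] v=[-0.7428]
Step 16: x=[4.3382] v=[-0.7586]
Step 17: x=[4.2613] v=[-0.7688]
Step 18: x=[4.1840] v=[-0.7733]
Step 19: x=[4.1068] v=[-0.7721]
Step 20: x=[4.0303] v=[-0.7652]
Step 21: x=[3.9550] v=[-0.7527]
Step 22: x=[3.8815] v=[-0.7347]
Step 23: x=[3.8104] v=[-0.7112]
Step 24: x=[3.7422] v=[-0.6825]
Step 25: x=[3.6773] v=[-0.6488]
Step 26: x=[3.6163] v=[-0.6103]
Step 27: x=[3.5596] v=[-0.5673]
Step 28: x=[3.5076] v=[-0.5201]
Step 29: x=[3.4607] v=[-0.4691]
Step 30: x=[3.4192] v=[-0.4146]
Step 31: x=[3.3835] v=[-0.3571]
Step 32: x=[3.3538] v=[-0.2969]
Step 33: x=[3.3303] v=[-0.2346]
Step 34: x=[3.3133] v=[-0.1705]
Step 35: x=[3.3028] v=[-0.1052]
Step 36: x=[3.2989] v=[-0.0391]
Step 37: x=[3.3016] v=[0.0273]
First v>=0 after going negative at step 37, time=3.7000

Answer: 3.7000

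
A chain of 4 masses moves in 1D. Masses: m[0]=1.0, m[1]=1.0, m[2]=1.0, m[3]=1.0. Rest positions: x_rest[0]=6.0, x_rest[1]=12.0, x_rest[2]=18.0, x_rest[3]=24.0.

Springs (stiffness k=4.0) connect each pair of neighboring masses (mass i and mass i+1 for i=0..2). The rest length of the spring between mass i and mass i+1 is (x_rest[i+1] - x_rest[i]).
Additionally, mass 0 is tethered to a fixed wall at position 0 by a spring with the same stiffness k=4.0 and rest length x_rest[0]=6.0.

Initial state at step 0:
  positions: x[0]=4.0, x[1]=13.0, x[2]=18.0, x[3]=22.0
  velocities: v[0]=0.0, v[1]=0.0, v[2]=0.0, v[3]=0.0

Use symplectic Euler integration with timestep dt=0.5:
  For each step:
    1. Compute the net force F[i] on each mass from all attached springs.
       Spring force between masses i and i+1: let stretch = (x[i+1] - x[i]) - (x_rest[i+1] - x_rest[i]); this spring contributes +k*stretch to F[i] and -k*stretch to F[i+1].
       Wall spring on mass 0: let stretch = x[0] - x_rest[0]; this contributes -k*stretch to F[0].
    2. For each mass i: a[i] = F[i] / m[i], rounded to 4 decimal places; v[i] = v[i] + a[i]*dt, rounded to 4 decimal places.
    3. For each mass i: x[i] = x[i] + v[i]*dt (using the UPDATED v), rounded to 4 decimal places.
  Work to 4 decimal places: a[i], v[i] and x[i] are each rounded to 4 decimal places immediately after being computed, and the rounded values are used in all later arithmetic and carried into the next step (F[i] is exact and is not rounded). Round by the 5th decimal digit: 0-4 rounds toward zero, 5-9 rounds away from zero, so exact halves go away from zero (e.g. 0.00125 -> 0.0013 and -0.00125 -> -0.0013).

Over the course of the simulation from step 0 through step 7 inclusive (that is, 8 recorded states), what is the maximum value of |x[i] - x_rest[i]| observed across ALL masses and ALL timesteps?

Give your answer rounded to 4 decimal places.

Step 0: x=[4.0000 13.0000 18.0000 22.0000] v=[0.0000 0.0000 0.0000 0.0000]
Step 1: x=[9.0000 9.0000 17.0000 24.0000] v=[10.0000 -8.0000 -2.0000 4.0000]
Step 2: x=[5.0000 13.0000 15.0000 25.0000] v=[-8.0000 8.0000 -4.0000 2.0000]
Step 3: x=[4.0000 11.0000 21.0000 22.0000] v=[-2.0000 -4.0000 12.0000 -6.0000]
Step 4: x=[6.0000 12.0000 18.0000 24.0000] v=[4.0000 2.0000 -6.0000 4.0000]
Step 5: x=[8.0000 13.0000 15.0000 26.0000] v=[4.0000 2.0000 -6.0000 4.0000]
Step 6: x=[7.0000 11.0000 21.0000 23.0000] v=[-2.0000 -4.0000 12.0000 -6.0000]
Step 7: x=[3.0000 15.0000 19.0000 24.0000] v=[-8.0000 8.0000 -4.0000 2.0000]
Max displacement = 3.0000

Answer: 3.0000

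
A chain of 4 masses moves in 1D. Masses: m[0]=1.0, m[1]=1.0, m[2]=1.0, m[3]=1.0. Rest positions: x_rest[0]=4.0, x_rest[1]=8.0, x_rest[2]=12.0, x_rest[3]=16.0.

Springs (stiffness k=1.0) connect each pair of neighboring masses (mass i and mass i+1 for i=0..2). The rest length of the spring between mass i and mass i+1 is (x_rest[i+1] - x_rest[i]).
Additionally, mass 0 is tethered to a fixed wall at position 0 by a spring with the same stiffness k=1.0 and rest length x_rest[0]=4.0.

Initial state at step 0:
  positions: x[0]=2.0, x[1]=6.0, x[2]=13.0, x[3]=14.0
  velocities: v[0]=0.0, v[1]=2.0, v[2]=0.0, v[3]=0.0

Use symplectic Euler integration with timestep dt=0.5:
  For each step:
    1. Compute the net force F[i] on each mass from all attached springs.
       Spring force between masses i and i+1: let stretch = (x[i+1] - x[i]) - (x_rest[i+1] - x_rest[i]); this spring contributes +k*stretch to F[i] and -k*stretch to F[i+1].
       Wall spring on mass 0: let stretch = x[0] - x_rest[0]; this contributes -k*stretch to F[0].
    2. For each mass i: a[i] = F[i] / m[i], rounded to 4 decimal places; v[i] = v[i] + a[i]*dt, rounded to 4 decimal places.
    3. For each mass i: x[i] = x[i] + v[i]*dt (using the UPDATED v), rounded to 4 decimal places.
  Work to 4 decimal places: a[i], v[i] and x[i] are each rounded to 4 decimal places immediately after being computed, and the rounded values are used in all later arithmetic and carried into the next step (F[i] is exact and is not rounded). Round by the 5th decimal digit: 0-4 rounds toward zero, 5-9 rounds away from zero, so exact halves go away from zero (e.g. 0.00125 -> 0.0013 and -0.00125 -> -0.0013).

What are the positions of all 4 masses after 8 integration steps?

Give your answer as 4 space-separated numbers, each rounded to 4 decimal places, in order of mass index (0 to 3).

Step 0: x=[2.0000 6.0000 13.0000 14.0000] v=[0.0000 2.0000 0.0000 0.0000]
Step 1: x=[2.5000 7.7500 11.5000 14.7500] v=[1.0000 3.5000 -3.0000 1.5000]
Step 2: x=[3.6875 9.1250 9.8750 15.6875] v=[2.3750 2.7500 -3.2500 1.8750]
Step 3: x=[5.3125 9.3282 9.5156 16.1719] v=[3.2500 0.4063 -0.7188 0.9688]
Step 4: x=[6.6133 8.5743 10.7735 15.9922] v=[2.6016 -1.5079 2.5157 -0.3594]
Step 5: x=[6.7511 7.8799 12.7863 15.5078] v=[0.2755 -1.3888 4.0255 -0.9688]
Step 6: x=[5.4833 8.1299 14.2529 15.3430] v=[-2.5357 0.5000 2.9331 -0.3296]
Step 7: x=[3.5063 9.2490 14.4613 15.9057] v=[-3.9541 2.2382 0.4167 1.1254]
Step 8: x=[2.0884 10.2355 13.7277 17.1073] v=[-2.8359 1.9730 -1.4673 2.4032]

Answer: 2.0884 10.2355 13.7277 17.1073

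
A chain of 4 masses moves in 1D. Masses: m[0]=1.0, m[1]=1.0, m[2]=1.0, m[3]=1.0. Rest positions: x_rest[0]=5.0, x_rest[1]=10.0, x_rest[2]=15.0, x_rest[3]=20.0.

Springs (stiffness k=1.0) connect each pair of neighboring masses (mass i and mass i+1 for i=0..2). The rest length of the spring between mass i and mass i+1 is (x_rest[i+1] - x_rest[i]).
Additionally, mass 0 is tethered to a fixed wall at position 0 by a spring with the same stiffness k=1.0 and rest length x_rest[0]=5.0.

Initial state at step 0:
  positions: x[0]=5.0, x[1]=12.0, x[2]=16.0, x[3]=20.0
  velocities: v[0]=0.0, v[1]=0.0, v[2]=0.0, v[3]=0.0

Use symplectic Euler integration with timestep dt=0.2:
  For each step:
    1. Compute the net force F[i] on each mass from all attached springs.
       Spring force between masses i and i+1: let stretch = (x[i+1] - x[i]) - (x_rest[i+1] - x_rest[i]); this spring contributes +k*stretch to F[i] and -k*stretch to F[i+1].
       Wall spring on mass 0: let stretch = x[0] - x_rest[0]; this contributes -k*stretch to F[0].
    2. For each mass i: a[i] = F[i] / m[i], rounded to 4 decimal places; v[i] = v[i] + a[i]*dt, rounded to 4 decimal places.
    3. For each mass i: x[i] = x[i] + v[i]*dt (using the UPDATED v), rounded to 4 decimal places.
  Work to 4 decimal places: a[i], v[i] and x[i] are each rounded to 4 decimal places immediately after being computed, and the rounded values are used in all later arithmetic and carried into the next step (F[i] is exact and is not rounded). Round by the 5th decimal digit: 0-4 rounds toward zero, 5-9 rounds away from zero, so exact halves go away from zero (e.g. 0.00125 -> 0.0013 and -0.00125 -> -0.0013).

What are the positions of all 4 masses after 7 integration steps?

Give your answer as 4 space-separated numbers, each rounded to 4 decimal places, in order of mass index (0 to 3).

Answer: 6.0968 9.9501 15.7256 20.9097

Derivation:
Step 0: x=[5.0000 12.0000 16.0000 20.0000] v=[0.0000 0.0000 0.0000 0.0000]
Step 1: x=[5.0800 11.8800 16.0000 20.0400] v=[0.4000 -0.6000 0.0000 0.2000]
Step 2: x=[5.2288 11.6528 15.9968 20.1184] v=[0.7440 -1.1360 -0.0160 0.3920]
Step 3: x=[5.4254 11.3424 15.9847 20.2319] v=[0.9830 -1.5520 -0.0605 0.5677]
Step 4: x=[5.6417 10.9810 15.9568 20.3756] v=[1.0813 -1.8069 -0.1395 0.7183]
Step 5: x=[5.8459 10.6051 15.9066 20.5425] v=[1.0208 -1.8796 -0.2509 0.8345]
Step 6: x=[6.0066 10.2509 15.8298 20.7240] v=[0.8035 -1.7711 -0.3840 0.9073]
Step 7: x=[6.0968 9.9501 15.7256 20.9097] v=[0.4510 -1.5042 -0.5209 0.9285]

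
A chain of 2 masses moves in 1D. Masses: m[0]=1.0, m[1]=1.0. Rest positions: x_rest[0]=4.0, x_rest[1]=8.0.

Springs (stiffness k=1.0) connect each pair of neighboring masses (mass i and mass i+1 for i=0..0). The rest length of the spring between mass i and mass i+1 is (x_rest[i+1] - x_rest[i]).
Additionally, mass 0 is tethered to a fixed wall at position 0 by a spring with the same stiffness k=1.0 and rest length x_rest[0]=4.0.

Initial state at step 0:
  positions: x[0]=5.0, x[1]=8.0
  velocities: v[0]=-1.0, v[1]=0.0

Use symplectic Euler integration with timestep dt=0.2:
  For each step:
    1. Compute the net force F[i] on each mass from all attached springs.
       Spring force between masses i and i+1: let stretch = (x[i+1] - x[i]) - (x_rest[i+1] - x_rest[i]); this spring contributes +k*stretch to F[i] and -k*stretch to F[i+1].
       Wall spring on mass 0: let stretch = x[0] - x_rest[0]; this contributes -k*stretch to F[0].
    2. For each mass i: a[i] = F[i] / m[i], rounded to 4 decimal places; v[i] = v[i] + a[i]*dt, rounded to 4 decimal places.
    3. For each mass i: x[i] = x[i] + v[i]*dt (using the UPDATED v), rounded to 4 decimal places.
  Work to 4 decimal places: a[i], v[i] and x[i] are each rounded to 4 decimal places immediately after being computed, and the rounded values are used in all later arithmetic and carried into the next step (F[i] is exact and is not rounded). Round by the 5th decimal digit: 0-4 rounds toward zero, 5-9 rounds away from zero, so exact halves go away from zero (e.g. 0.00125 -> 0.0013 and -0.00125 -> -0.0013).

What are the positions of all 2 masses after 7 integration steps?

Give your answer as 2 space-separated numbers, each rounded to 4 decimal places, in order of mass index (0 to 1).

Answer: 2.9205 8.2754

Derivation:
Step 0: x=[5.0000 8.0000] v=[-1.0000 0.0000]
Step 1: x=[4.7200 8.0400] v=[-1.4000 0.2000]
Step 2: x=[4.3840 8.1072] v=[-1.6800 0.3360]
Step 3: x=[4.0216 8.1855] v=[-1.8122 0.3914]
Step 4: x=[3.6649 8.2572] v=[-1.7837 0.3586]
Step 5: x=[3.3453 8.3052] v=[-1.5982 0.2401]
Step 6: x=[3.0902 8.3148] v=[-1.2753 0.0481]
Step 7: x=[2.9205 8.2754] v=[-0.8484 -0.1968]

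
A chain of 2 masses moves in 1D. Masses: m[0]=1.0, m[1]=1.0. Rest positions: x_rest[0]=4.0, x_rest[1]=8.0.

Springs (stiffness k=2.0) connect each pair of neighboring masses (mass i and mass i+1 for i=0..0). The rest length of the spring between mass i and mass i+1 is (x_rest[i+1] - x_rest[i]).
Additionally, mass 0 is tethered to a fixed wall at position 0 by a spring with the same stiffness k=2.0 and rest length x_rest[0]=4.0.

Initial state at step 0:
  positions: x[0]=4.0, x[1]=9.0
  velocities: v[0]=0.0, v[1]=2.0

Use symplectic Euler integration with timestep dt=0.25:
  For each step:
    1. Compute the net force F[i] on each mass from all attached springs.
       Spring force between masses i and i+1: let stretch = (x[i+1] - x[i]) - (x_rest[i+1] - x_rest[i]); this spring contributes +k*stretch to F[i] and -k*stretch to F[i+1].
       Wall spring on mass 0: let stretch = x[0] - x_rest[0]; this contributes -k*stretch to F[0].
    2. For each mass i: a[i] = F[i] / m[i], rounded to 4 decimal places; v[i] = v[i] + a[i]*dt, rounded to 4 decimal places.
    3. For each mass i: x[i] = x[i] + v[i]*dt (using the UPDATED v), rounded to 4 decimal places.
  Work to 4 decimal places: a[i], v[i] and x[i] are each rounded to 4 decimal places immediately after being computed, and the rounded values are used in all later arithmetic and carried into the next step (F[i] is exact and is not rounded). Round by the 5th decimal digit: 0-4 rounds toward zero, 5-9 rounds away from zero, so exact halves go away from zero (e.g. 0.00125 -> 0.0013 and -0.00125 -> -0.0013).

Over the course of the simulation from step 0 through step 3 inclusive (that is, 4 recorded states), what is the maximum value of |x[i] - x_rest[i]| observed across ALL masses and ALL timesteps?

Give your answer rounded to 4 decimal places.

Step 0: x=[4.0000 9.0000] v=[0.0000 2.0000]
Step 1: x=[4.1250 9.3750] v=[0.5000 1.5000]
Step 2: x=[4.3906 9.5938] v=[1.0625 0.8750]
Step 3: x=[4.7578 9.6622] v=[1.4688 0.2734]
Max displacement = 1.6622

Answer: 1.6622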